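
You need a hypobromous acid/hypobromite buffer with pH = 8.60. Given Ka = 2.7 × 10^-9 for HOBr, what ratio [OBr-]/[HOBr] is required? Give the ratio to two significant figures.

ratio = 1.1

pKa = -log(2.7 × 10^-9) = 8.569
pH = pKa + log(r) ⇒ log(r) = 8.60 − 8.569 = +0.031
r = [OBr-]/[HOBr] = 10^(+0.031) = 1.07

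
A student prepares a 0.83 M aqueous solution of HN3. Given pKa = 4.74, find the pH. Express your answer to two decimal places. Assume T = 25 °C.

HN3 ⇌ N3- + H+
Ka = 10^(−4.74) = 1.82 × 10^-5
From the ICE table, Ka = x²/(0.83 − x) = 1.82 × 10^-5.
Neglecting x in the denominator: x = √(1.82 × 10^-5 × 0.83) = 3.89 × 10^-3 M
pH = −log[H+] = −log(3.89 × 10^-3) = 2.41

pH = 2.41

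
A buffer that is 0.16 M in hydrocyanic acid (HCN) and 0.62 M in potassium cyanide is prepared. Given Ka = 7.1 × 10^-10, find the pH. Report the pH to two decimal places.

pKa = −log(7.1 × 10^-10) = 9.149
Henderson–Hasselbalch: pH = pKa + log([CN-]/[HCN]) = 9.149 + log(0.62/0.16)
pH = 9.149 + (+0.588) = 9.74

pH = 9.74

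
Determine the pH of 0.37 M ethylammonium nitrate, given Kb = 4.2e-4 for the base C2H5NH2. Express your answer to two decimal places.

C2H5NH3+ is the conjugate acid of the weak base C2H5NH2.
Ka = Kw/Kb = 1.0×10^-14 / 4.2 × 10^-4 = 2.38 × 10^-11
From the ICE table, Ka = [H+]²/(0.37 − [H+]) = 2.38 × 10^-11.
Assume [H+] ≪ 0.37: [H+] ≈ √(2.38 × 10^-11 × 0.37) = 2.97 × 10^-6 M
Check: 0.0008% ionized — well under 5%, approximation valid.
pH = −log[H+] = −log(2.97 × 10^-6) = 5.53

pH = 5.53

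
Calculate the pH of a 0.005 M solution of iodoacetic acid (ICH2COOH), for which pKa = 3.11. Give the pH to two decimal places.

ICH2COOH ⇌ ICH2COO- + H+
Ka = 10^(−3.11) = 7.76 × 10^-4
From the ICE table, Ka = x²/(0.005 − x) = 7.76 × 10^-4.
Here C₀/Ka ≈ 6.44, so the small-x approximation fails. Use the quadratic:
x = [−0.000776 + √(0.000776² + 1.55e-05)]/2 = 1.62 × 10^-3 M
pH = −log(1.62 × 10^-3) = 2.79

pH = 2.79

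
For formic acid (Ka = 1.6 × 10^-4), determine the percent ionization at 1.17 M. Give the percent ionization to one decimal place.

1.2%

HCOOH ⇌ HCOO- + H+; let x = [H+] at equilibrium.
x ≈ √(Ka·C₀) = √(1.6 × 10^-4 × 1.17) = 1.37 × 10^-2 M
Fraction ionized = 1.37 × 10^-2 / 1.17 = 0.0117 → 1.2%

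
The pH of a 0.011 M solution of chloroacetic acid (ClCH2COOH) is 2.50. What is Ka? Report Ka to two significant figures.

[H+] = 10^(-2.50) = 3.16 × 10^-3 M
At equilibrium [HA] = 0.011 − 3.16 × 10^-3 = 7.84 × 10^-3 M
Ka = [H+][A-]/[HA] = (3.16 × 10^-3)² / 7.84 × 10^-3 = 1.3 × 10^-3

Ka = 1.3 × 10^-3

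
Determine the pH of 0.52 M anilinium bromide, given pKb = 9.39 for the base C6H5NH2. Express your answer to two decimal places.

C6H5NH3+ is the conjugate acid of the weak base C6H5NH2.
Kb = 10^(−9.39) = 4.07 × 10^-10
Ka = Kw/Kb = 1.0×10^-14 / 4.07 × 10^-10 = 2.46 × 10^-5
From the ICE table, Ka = x²/(0.52 − x) = 2.46 × 10^-5.
Neglecting x in the denominator: x = √(2.46 × 10^-5 × 0.52) = 3.58 × 10^-3 M
(x/C₀ = 0.69% < 5%, so the approximation holds.)
pH = −log(3.58 × 10^-3) = 2.45

pH = 2.45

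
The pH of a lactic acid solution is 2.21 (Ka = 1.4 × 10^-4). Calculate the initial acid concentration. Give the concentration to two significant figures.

[H+] = 10^(-2.21) = 6.17 × 10^-3 M = x
Ka = x²/(C₀ − x) ⇒ C₀ = x + x²/Ka
C₀ = 6.17 × 10^-3 + (6.17 × 10^-3)²/(1.4 × 10^-4) = 2.78 × 10^-1 M

C₀ = 2.8 × 10^-1 M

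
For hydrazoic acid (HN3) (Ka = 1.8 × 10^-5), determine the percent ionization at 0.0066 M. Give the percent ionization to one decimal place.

5.1%

HN3 ⇌ N3- + H+; let x = [H+] at equilibrium.
Ka = x²/(C₀ − x); solving the quadratic gives x = 3.36 × 10^-4 M.
Fraction ionized = 3.36 × 10^-4 / 0.0066 = 0.0509 → 5.1%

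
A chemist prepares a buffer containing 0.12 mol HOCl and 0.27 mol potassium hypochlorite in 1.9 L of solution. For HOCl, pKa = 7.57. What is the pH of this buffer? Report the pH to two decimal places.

pH = 7.92

pH = pKa + log([A⁻]/[HA]) = 7.57 + log(0.27/0.12)
pH = 7.57 + (+0.352) = 7.92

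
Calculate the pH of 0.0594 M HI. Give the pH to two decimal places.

pH = 1.23

HI is a strong acid and dissociates completely, so [H+] = 0.0594 M.
pH = -log(0.0594) = 1.23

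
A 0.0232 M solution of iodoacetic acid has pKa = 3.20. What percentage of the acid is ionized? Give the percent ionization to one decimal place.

ICH2COOH ⇌ ICH2COO- + H+; let x = [H+] at equilibrium.
Ka = 10^(−3.20) = 6.31 × 10^-4
Solve x² + 0.000631x − 1.46e-05 = 0 → x = 3.52 × 10^-3 M
Fraction ionized = 3.52 × 10^-3 / 0.0232 = 0.1517 → 15.2%

15.2%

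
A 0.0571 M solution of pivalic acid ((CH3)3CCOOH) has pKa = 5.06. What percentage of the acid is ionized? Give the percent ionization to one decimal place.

(CH3)3CCOOH ⇌ (CH3)3CCOO- + H+; let x = [H+] at equilibrium.
Ka = 10^(−5.06) = 8.71 × 10^-6
x ≈ √(Ka·C₀) = √(8.71 × 10^-6 × 0.0571) = 7.05 × 10^-4 M
Fraction ionized = 7.05 × 10^-4 / 0.0571 = 0.0123 → 1.2%

1.2%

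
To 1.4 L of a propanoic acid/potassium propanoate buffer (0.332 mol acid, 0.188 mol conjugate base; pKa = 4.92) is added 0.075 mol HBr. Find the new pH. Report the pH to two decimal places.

Added H+ converts CH3CH2COO- to CH3CH2COOH: CH3CH2COOH → 0.407 mol, CH3CH2COO- → 0.113 mol.
pH = pKa + log(n_CH3CH2COO-/n_CH3CH2COOH) = 4.92 + log(0.113/0.407) = 4.92 + (-0.557)

pH = 4.36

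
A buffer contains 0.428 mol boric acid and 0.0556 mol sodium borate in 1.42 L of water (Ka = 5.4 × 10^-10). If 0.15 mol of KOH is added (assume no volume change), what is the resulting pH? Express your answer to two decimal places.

pH = 9.14

OH- converts B(OH)3 to B(OH)4-: B(OH)3 → 0.278 mol, B(OH)4- → 0.206 mol.
pKa = −log(5.4 × 10^-10) = 9.268
pH = pKa + log(n_B(OH)4-/n_B(OH)3) = 9.268 + log(0.206/0.278) = 9.268 + (-0.130)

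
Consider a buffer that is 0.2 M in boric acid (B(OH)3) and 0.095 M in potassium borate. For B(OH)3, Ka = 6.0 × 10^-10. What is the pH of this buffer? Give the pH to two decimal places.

pH = 8.90

pKa = −log(6.0 × 10^-10) = 9.222
pH = pKa + log([A⁻]/[HA]) = 9.222 + log(0.095/0.2)
pH = 9.222 + (-0.323) = 8.90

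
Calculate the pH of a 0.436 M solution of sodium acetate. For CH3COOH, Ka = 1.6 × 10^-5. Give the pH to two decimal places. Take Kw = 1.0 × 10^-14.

CH3COO- is the conjugate base of the weak acid CH3COOH.
Kb = Kw/Ka = 1.0×10^-14 / 1.6 × 10^-5 = 6.25 × 10^-10
Kb = [OH-]²/(0.436 − [OH-]) = 6.25 × 10^-10
Since Kb ≪ C₀, [OH-] ≈ √(Kb·C₀) = 1.65 × 10^-5 M.
([OH-]/C₀ = 0.0038% < 5%, so the approximation holds.)
pOH = −log(1.65 × 10^-5) = 4.78; pH = 14.00 − 4.78 = 9.22

pH = 9.22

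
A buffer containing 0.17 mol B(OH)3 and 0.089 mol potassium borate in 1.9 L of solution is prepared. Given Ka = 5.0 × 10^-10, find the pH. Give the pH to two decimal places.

pH = 9.02

pKa = −log(5.0 × 10^-10) = 9.301
pH = pKa + log([A⁻]/[HA]) = 9.301 + log(0.089/0.17)
pH = 9.301 + (-0.281) = 9.02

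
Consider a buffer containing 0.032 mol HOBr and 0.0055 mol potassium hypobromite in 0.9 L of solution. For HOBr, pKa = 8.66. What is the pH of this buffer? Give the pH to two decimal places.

pH = pKa + log([A⁻]/[HA]) = 8.66 + log(0.0055/0.032)
pH = 8.66 + (-0.765) = 7.90

pH = 7.90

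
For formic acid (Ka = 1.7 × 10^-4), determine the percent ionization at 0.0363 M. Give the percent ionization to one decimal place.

HCOOH ⇌ HCOO- + H+; let x = [H+] at equilibrium.
Solve x² + 0.00017x − 6.17e-06 = 0 → x = 2.40 × 10^-3 M
Fraction ionized = 2.40 × 10^-3 / 0.0363 = 0.0661 → 6.6%

6.6%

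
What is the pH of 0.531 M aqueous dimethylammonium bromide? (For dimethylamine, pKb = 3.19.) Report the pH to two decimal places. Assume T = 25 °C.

pH = 5.54

(CH3)2NH2+ is the conjugate acid of the weak base (CH3)2NH.
Kb = 10^(−3.19) = 6.46 × 10^-4
Ka = Kw/Kb = 1.0×10^-14 / 6.46 × 10^-4 = 1.55 × 10^-11
Let x = [H+] at equilibrium. Ka = x²/(0.531 − x).
Assume x ≪ 0.531: x ≈ √(1.55 × 10^-11 × 0.531) = 2.87 × 10^-6 M
pH = −log(2.87 × 10^-6) = 5.54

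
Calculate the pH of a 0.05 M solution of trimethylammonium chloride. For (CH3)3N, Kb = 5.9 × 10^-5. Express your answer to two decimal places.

pH = 5.54

(CH3)3NH+ is the conjugate acid of the weak base (CH3)3N.
Ka = Kw/Kb = 1.0×10^-14 / 5.9 × 10^-5 = 1.69 × 10^-10
Ka = x²/(0.05 − x) = 1.69 × 10^-10
Since Ka ≪ C₀, x ≈ √(Ka·C₀) = 2.91 × 10^-6 M.
(x/C₀ = 0.0058% < 5%, so the approximation holds.)
pH = −log[H+] = −log(2.91 × 10^-6) = 5.54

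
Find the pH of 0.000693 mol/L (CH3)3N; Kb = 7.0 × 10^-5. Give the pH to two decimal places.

(CH3)3N + H2O ⇌ (CH3)3NH+ + OH-
Kb = x²/(0.000693 − x) = 7.0 × 10^-5
x is not negligible relative to C₀; solve x² + 7e-05·x − 4.85e-08 = 0.
x = [−7e-05 + √(7e-05² + 1.94e-07)]/2 = 1.88 × 10^-4 M
pOH = 3.73, so pH = 14.00 − pOH = 10.27

pH = 10.27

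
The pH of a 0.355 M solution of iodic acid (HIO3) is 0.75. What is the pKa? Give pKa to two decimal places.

[H+] = 10^(-0.75) = 1.78 × 10^-1 M
At equilibrium [HA] = 0.355 − 1.78 × 10^-1 = 1.77 × 10^-1 M
Ka = [H+][A-]/[HA] = (1.78 × 10^-1)² / 1.77 × 10^-1 = 1.79 × 10^-1
pKa = -log(1.79 × 10^-1) = 0.75

pKa = 0.75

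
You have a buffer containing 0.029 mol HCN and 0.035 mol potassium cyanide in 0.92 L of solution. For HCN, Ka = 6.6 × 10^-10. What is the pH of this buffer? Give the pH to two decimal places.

pKa = −log(6.6 × 10^-10) = 9.180
Henderson–Hasselbalch: pH = pKa + log([CN-]/[HCN]) = 9.180 + log(0.035/0.029)
pH = 9.180 + (+0.082) = 9.26

pH = 9.26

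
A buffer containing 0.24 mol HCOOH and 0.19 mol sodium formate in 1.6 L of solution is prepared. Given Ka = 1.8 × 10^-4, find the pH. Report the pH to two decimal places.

pKa = −log(1.8 × 10^-4) = 3.745
pH = pKa + log([A⁻]/[HA]) = 3.745 + log(0.19/0.24)
pH = 3.745 + (-0.101) = 3.64

pH = 3.64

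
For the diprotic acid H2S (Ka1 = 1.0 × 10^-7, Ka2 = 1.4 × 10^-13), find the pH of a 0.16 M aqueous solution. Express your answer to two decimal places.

pH = 3.90

Since Ka1 ≫ Ka2, the first ionization dominates [H+].
Ka1 = x²/(0.16 − x) = 1.0 × 10^-7
x ≈ √(1.0 × 10^-7 × 0.16) = 1.26 × 10^-4 M
pH = −log(1.26 × 10^-4) = 3.90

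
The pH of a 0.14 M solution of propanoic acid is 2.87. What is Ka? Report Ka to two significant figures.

[H+] = 10^(-2.87) = 1.35 × 10^-3 M
At equilibrium [HA] = 0.14 − 1.35 × 10^-3 = 1.39 × 10^-1 M
Ka = [H+][A-]/[HA] = (1.35 × 10^-3)² / 1.39 × 10^-1 = 1.3 × 10^-5

Ka = 1.3 × 10^-5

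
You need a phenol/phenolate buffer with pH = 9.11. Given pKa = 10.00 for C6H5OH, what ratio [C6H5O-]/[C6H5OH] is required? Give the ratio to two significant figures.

pH = pKa + log(r) ⇒ log(r) = 9.11 − 10.00 = -0.89
r = [C6H5O-]/[C6H5OH] = 10^(-0.89) = 0.129

ratio = 0.13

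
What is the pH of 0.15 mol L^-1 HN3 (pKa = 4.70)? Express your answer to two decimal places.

HN3 ⇌ N3- + H+
Ka = 10^(−4.70) = 2.00 × 10^-5
Ka = [H+]²/(0.15 − [H+]) = 2.00 × 10^-5
Neglecting [H+] in the denominator: [H+] = √(2.00 × 10^-5 × 0.15) = 1.73 × 10^-3 M
pH = −log[H+] = −log(1.73 × 10^-3) = 2.76

pH = 2.76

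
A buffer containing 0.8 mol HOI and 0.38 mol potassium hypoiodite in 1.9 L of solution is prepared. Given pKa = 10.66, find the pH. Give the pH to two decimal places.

pH = 10.34

pH = pKa + log([A⁻]/[HA]) = 10.66 + log(0.38/0.8)
pH = 10.66 + (-0.323) = 10.34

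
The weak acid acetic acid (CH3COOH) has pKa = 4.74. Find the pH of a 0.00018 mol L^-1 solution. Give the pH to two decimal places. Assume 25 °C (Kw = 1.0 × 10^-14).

pH = 4.31

CH3COOH ⇌ CH3COO- + H+
Ka = 10^(−4.74) = 1.82 × 10^-5
From the ICE table, Ka = [H+]²/(0.00018 − [H+]) = 1.82 × 10^-5.
The 5% rule fails; solving [H+]² + Ka·[H+] − Ka·C₀ = 0 exactly:
[H+] = (−Ka + √(Ka² + 4·Ka·C₀))/2 = 4.89 × 10^-5 M
pH = −log(4.89 × 10^-5) = 4.31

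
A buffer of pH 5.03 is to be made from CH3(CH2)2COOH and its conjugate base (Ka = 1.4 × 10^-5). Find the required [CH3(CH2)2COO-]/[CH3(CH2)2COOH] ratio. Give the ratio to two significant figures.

ratio = 1.5

pKa = -log(1.4 × 10^-5) = 4.854
pH = pKa + log(r) ⇒ log(r) = 5.03 − 4.854 = +0.176
r = [CH3(CH2)2COO-]/[CH3(CH2)2COOH] = 10^(+0.176) = 1.5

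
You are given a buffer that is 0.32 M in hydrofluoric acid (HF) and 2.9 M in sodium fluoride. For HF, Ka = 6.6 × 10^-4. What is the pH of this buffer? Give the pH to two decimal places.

pH = 4.14

pKa = −log(6.6 × 10^-4) = 3.180
Henderson–Hasselbalch: pH = pKa + log([F-]/[HF]) = 3.180 + log(2.9/0.32)
pH = 3.180 + (+0.957) = 4.14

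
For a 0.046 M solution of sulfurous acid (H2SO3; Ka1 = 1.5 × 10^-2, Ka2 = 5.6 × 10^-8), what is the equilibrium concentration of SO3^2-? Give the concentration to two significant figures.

First ionization gives [H+] ≈ [HSO3-] = 1.98 × 10^-2 M.
Second step: Ka2 = [H+][SO3^2-]/[HSO3-] ≈ [SO3^2-] (since [H+] ≈ [HSO3-]).
So [SO3^2-] ≈ Ka2.

5.6 × 10^-8 M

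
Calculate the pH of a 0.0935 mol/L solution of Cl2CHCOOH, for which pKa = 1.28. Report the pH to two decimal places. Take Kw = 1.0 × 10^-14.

pH = 1.31

Cl2CHCOOH ⇌ Cl2CHCOO- + H+
Ka = 10^(−1.28) = 5.25 × 10^-2
From the ICE table, Ka = x²/(0.0935 − x) = 5.25 × 10^-2.
Here C₀/Ka ≈ 1.78, so the small-x approximation fails. Use the quadratic:
x = [−0.0525 + √(0.0525² + 0.0196)]/2 = 4.86 × 10^-2 M
pH = −log(4.86 × 10^-2) = 1.31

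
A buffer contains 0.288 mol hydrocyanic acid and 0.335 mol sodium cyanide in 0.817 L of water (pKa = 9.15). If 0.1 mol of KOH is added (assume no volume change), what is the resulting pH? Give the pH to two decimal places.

pH = 9.51

After neutralization: n(HCN) = 0.188 mol, n(CN-) = 0.435 mol.
Henderson–Hasselbalch with mole ratio 0.435/0.188: pH = 9.15 + (+0.364)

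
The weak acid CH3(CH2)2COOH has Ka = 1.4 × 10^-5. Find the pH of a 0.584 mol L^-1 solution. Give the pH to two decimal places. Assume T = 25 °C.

CH3(CH2)2COOH ⇌ CH3(CH2)2COO- + H+
From the ICE table, Ka = x²/(0.584 − x) = 1.4 × 10^-5.
Assume x ≪ 0.584: x ≈ √(1.4 × 10^-5 × 0.584) = 2.86 × 10^-3 M
Check: 0.49% ionized — well under 5%, approximation valid.
pH = −log[H+] = −log(2.86 × 10^-3) = 2.54

pH = 2.54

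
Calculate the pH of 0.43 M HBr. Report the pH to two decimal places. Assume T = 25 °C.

HBr is a strong acid and dissociates completely, so [H+] = 0.43 M.
pH = -log(0.43) = 0.37

pH = 0.37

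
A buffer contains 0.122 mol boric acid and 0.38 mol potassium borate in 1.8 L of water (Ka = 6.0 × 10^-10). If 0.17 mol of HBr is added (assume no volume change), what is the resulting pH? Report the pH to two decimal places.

pH = 9.08

Added H+ converts B(OH)4- to B(OH)3: B(OH)3 → 0.292 mol, B(OH)4- → 0.21 mol.
pKa = −log(6.0 × 10^-10) = 9.222
pH = pKa + log([A⁻]/[HA]) = 9.222 + log(0.21/0.292) = 9.222 -0.143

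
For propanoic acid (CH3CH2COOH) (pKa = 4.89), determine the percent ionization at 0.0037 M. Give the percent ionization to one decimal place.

5.7%

CH3CH2COOH ⇌ CH3CH2COO- + H+; let x = [H+] at equilibrium.
Ka = 10^(−4.89) = 1.29 × 10^-5
Ka = x²/(C₀ − x); solving the quadratic gives x = 2.12 × 10^-4 M.
Fraction ionized = 2.12 × 10^-4 / 0.0037 = 0.0573 → 5.7%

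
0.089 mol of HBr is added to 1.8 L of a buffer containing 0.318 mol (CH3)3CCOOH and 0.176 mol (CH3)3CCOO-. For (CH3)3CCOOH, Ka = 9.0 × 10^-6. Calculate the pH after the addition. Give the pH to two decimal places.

pH = 4.38

Added H+ converts (CH3)3CCOO- to (CH3)3CCOOH: (CH3)3CCOOH → 0.407 mol, (CH3)3CCOO- → 0.087 mol.
pKa = −log(9.0 × 10^-6) = 5.046
Henderson–Hasselbalch with mole ratio 0.087/0.407: pH = 5.046 + (-0.670)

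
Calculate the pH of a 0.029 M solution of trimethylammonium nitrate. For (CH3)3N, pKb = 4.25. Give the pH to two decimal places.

pH = 5.64

(CH3)3NH+ is the conjugate acid of the weak base (CH3)3N.
Kb = 10^(−4.25) = 5.62 × 10^-5
Ka = Kw/Kb = 1.0×10^-14 / 5.62 × 10^-5 = 1.78 × 10^-10
Let x = [H+] at equilibrium. Ka = x²/(0.029 − x).
Since Ka ≪ C₀, x ≈ √(Ka·C₀) = 2.27 × 10^-6 M.
Check: 0.0078% ionized — well under 5%, approximation valid.
pH = −log[H+] = −log(2.27 × 10^-6) = 5.64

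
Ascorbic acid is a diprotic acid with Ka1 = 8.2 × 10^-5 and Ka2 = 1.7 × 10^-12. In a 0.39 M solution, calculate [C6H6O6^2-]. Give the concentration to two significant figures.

1.7 × 10^-12 M

First ionization gives [H+] ≈ [HC6H6O6-] = 5.66 × 10^-3 M.
Second step: Ka2 = [H+][C6H6O6^2-]/[HC6H6O6-] ≈ [C6H6O6^2-] (since [H+] ≈ [HC6H6O6-]).
So [C6H6O6^2-] ≈ Ka2.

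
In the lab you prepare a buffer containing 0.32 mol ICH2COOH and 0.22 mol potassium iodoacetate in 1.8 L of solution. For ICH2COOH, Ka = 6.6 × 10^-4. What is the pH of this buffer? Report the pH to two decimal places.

pH = 3.02

pKa = −log(6.6 × 10^-4) = 3.180
Henderson–Hasselbalch: pH = pKa + log([ICH2COO-]/[ICH2COOH]) = 3.180 + log(0.22/0.32)
pH = 3.180 + (-0.163) = 3.02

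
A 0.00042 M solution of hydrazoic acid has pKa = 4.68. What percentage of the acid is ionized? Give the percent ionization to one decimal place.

HN3 ⇌ N3- + H+; let x = [H+] at equilibrium.
Ka = 10^(−4.68) = 2.09 × 10^-5
Ka = x²/(C₀ − x); solving the quadratic gives x = 8.38 × 10^-5 M.
% ionization = x/C₀ × 100% = 8.38 × 10^-5/0.00042 × 100% = 20.0%

20.0%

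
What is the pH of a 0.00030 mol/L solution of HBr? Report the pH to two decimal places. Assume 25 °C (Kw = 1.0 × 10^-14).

pH = 3.52

HBr is a strong acid and dissociates completely, so [H+] = 0.00030 M.
pH = -log(0.0003) = 3.52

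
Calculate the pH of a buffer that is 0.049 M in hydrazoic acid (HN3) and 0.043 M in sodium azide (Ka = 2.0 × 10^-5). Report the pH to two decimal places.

pH = 4.64

pKa = −log(2.0 × 10^-5) = 4.699
Using pH = pKa + log([base]/[acid]) with [base]/[acid] = 0.043/0.049:
pH = 4.699 + (-0.057) = 4.64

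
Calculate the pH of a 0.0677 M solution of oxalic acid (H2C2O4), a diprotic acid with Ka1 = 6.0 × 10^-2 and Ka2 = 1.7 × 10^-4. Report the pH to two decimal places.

Ka1 ≫ Ka2, so treat the first dissociation as the only significant source of H+.
Ka1 = x²/(0.0677 − x) = 6.0 × 10^-2
Solving the quadratic: x = (−Ka1 + √(Ka1² + 4·Ka1·C₀))/2 = 4.04 × 10^-2 M
pH = −log(4.04 × 10^-2) = 1.39

pH = 1.39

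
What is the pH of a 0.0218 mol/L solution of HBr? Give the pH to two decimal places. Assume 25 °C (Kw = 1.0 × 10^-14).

HBr is a strong acid and dissociates completely, so [H+] = 0.0218 M.
pH = -log(0.0218) = 1.66

pH = 1.66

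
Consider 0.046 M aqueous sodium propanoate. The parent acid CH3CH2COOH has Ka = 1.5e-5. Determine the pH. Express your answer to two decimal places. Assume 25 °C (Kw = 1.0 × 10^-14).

CH3CH2COO- is the conjugate base of the weak acid CH3CH2COOH.
Kb = Kw/Ka = 1.0×10^-14 / 1.5 × 10^-5 = 6.67 × 10^-10
Kb = x²/(0.046 − x) = 6.67 × 10^-10
Neglecting x in the denominator: x = √(6.67 × 10^-10 × 0.046) = 5.54 × 10^-6 M
pOH = 5.26, so pH = 14.00 − pOH = 8.74

pH = 8.74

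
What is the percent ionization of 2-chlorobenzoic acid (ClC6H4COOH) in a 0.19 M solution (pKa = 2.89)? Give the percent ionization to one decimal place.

ClC6H4COOH ⇌ ClC6H4COO- + H+; let x = [H+] at equilibrium.
Ka = 10^(−2.89) = 1.29 × 10^-3
Solve x² + 0.00129x − 0.000245 = 0 → x = 1.50 × 10^-2 M
% ionization = x/C₀ × 100% = 1.50 × 10^-2/0.19 × 100% = 7.9%

7.9%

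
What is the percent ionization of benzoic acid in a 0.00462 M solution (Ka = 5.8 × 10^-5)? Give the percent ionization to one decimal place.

C6H5COOH ⇌ C6H5COO- + H+; let x = [H+] at equilibrium.
Solve x² + 5.8e-05x − 2.68e-07 = 0 → x = 4.89 × 10^-4 M
Fraction ionized = 4.89 × 10^-4 / 0.00462 = 0.1058 → 10.6%

10.6%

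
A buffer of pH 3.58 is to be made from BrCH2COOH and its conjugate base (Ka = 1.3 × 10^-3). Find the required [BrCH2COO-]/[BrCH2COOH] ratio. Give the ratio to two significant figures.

pKa = -log(1.3 × 10^-3) = 2.886
pH = pKa + log(r) ⇒ log(r) = 3.58 − 2.886 = +0.694
r = [BrCH2COO-]/[BrCH2COOH] = 10^(+0.694) = 4.94

ratio = 4.9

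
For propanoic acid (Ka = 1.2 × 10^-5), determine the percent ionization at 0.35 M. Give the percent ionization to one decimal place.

CH3CH2COOH ⇌ CH3CH2COO- + H+; let x = [H+] at equilibrium.
x ≈ √(Ka·C₀) = √(1.2 × 10^-5 × 0.35) = 2.05 × 10^-3 M
Fraction ionized = 2.05 × 10^-3 / 0.35 = 0.0059 → 0.6%

0.6%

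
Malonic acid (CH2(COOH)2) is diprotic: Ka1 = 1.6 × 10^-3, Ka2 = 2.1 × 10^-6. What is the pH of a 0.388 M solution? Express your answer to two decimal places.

Ka1 ≫ Ka2, so treat the first dissociation as the only significant source of H+.
Ka1 = x²/(0.388 − x) = 1.6 × 10^-3
Solving the quadratic: x = (−Ka1 + √(Ka1² + 4·Ka1·C₀))/2 = 2.41 × 10^-2 M
pH = −log(2.41 × 10^-2) = 1.62

pH = 1.62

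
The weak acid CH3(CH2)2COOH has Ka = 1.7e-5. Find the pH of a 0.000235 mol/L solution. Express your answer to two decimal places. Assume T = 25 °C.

CH3(CH2)2COOH ⇌ CH3(CH2)2COO- + H+
Ka = x²/(0.000235 − x) = 1.7 × 10^-5
The 5% rule fails; solving x² + Ka·x − Ka·C₀ = 0 exactly:
x = (−Ka + √(Ka² + 4·Ka·C₀))/2 = 5.53 × 10^-5 M
pH = −log[H+] = −log(5.53 × 10^-5) = 4.26

pH = 4.26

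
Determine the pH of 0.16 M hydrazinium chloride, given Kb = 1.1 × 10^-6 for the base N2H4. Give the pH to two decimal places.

pH = 4.42

N2H5+ is the conjugate acid of the weak base N2H4.
Ka = Kw/Kb = 1.0×10^-14 / 1.1 × 10^-6 = 9.09 × 10^-9
Ka = x²/(0.16 − x) = 9.09 × 10^-9
Neglecting x in the denominator: x = √(9.09 × 10^-9 × 0.16) = 3.81 × 10^-5 M
pH = −log[H+] = −log(3.81 × 10^-5) = 4.42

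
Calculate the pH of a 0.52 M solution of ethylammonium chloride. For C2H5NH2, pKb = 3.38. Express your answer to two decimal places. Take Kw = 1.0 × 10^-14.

C2H5NH3+ is the conjugate acid of the weak base C2H5NH2.
Kb = 10^(−3.38) = 4.17 × 10^-4
Ka = Kw/Kb = 1.0×10^-14 / 4.17 × 10^-4 = 2.40 × 10^-11
From the ICE table, Ka = [H+]²/(0.52 − [H+]) = 2.40 × 10^-11.
Since Ka ≪ C₀, [H+] ≈ √(Ka·C₀) = 3.53 × 10^-6 M.
([H+]/C₀ = 0.00068% < 5%, so the approximation holds.)
pH = −log[H+] = −log(3.53 × 10^-6) = 5.45

pH = 5.45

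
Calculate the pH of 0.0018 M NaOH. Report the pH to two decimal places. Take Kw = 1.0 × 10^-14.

NaOH is a strong base; [OH-] = 0.0018 M.
pOH = -log(0.0018) = 2.74
pH = 14.00 - 2.74 = 11.26

pH = 11.26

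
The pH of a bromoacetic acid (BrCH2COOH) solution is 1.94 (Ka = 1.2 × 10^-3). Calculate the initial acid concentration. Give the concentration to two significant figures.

C₀ = 1.2 × 10^-1 M

[H+] = 10^(-1.94) = 1.15 × 10^-2 M = x
Ka = x²/(C₀ − x) ⇒ C₀ = x + x²/Ka
C₀ = 1.15 × 10^-2 + (1.15 × 10^-2)²/(1.2 × 10^-3) = 1.22 × 10^-1 M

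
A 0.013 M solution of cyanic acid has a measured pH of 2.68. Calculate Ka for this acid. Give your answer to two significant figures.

Ka = 4.0 × 10^-4

[H+] = 10^(-2.68) = 2.09 × 10^-3 M
At equilibrium [HA] = 0.013 − 2.09 × 10^-3 = 1.09 × 10^-2 M
Ka = [H+][A-]/[HA] = (2.09 × 10^-3)² / 1.09 × 10^-2 = 4.0 × 10^-4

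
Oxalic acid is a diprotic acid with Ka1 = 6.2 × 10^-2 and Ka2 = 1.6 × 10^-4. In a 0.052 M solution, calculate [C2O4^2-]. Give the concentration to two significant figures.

First ionization gives [H+] ≈ [HC2O4-] = 3.37 × 10^-2 M.
Second step: Ka2 = [H+][C2O4^2-]/[HC2O4-] ≈ [C2O4^2-] (since [H+] ≈ [HC2O4-]).
So [C2O4^2-] ≈ Ka2.

1.6 × 10^-4 M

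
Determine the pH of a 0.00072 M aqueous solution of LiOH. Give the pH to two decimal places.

LiOH is a strong base; [OH-] = 0.00072 M.
pOH = -log(0.00072) = 3.14
pH = 14.00 - 3.14 = 10.86

pH = 10.86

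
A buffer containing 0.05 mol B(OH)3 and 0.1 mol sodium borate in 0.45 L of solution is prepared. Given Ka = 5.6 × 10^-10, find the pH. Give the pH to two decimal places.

pKa = −log(5.6 × 10^-10) = 9.252
Using pH = pKa + log([base]/[acid]) with [base]/[acid] = 0.1/0.05:
pH = 9.252 + (+0.301) = 9.55

pH = 9.55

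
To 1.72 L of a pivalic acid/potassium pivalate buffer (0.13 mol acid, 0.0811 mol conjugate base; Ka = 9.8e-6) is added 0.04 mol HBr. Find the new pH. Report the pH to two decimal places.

pH = 4.39

Added H+ converts (CH3)3CCOO- to (CH3)3CCOOH: (CH3)3CCOOH → 0.17 mol, (CH3)3CCOO- → 0.0411 mol.
pKa = −log(9.8 × 10^-6) = 5.009
Henderson–Hasselbalch with mole ratio 0.0411/0.17: pH = 5.009 + (-0.617)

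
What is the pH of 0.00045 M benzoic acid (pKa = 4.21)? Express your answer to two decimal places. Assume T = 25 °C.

C6H5COOH ⇌ C6H5COO- + H+
Ka = 10^(−4.21) = 6.17 × 10^-5
Ka = [H+]²/(0.00045 − [H+]) = 6.17 × 10^-5
[H+] is not negligible relative to C₀; solve [H+]² + 6.17e-05·[H+] − 2.78e-08 = 0.
[H+] = (−Ka + √(Ka² + 4·Ka·C₀))/2 = 1.39 × 10^-4 M
pH = −log(1.39 × 10^-4) = 3.86

pH = 3.86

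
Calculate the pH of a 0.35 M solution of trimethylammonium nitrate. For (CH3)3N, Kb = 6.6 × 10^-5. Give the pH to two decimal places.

(CH3)3NH+ is the conjugate acid of the weak base (CH3)3N.
Ka = Kw/Kb = 1.0×10^-14 / 6.6 × 10^-5 = 1.52 × 10^-10
From the ICE table, Ka = [H+]²/(0.35 − [H+]) = 1.52 × 10^-10.
Since Ka ≪ C₀, [H+] ≈ √(Ka·C₀) = 7.29 × 10^-6 M.
Check: 0.0021% ionized — well under 5%, approximation valid.
pH = −log(7.29 × 10^-6) = 5.14

pH = 5.14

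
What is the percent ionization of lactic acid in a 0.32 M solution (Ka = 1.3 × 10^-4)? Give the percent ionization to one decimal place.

CH3CH(OH)COOH ⇌ CH3CH(OH)COO- + H+; let x = [H+] at equilibrium.
x ≈ √(Ka·C₀) = √(1.3 × 10^-4 × 0.32) = 6.45 × 10^-3 M
% ionization = x/C₀ × 100% = 6.45 × 10^-3/0.32 × 100% = 2.0%

2.0%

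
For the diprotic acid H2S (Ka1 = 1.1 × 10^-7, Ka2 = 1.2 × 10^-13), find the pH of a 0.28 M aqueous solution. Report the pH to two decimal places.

Since Ka1 ≫ Ka2, the first ionization dominates [H+].
Ka1 = x²/(0.28 − x) = 1.1 × 10^-7
x ≈ √(1.1 × 10^-7 × 0.28) = 1.75 × 10^-4 M
pH = −log(1.75 × 10^-4) = 3.76

pH = 3.76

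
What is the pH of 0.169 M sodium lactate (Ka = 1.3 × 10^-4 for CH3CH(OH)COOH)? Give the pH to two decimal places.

CH3CH(OH)COO- is the conjugate base of the weak acid CH3CH(OH)COOH.
Kb = Kw/Ka = 1.0×10^-14 / 1.3 × 10^-4 = 7.69 × 10^-11
Kb = [OH-]²/(0.169 − [OH-]) = 7.69 × 10^-11
Neglecting [OH-] in the denominator: [OH-] = √(7.69 × 10^-11 × 0.169) = 3.61 × 10^-6 M
Check: 0.0021% ionized — well under 5%, approximation valid.
pOH = 5.44, so pH = 14.00 − pOH = 8.56

pH = 8.56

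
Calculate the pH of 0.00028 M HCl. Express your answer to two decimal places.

pH = 3.55

HCl is a strong acid and dissociates completely, so [H+] = 0.00028 M.
pH = -log(0.00028) = 3.55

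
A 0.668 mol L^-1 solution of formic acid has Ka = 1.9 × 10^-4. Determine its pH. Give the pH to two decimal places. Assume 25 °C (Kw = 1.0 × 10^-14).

HCOOH ⇌ HCOO- + H+
From the ICE table, Ka = [H+]²/(0.668 − [H+]) = 1.9 × 10^-4.
Assume [H+] ≪ 0.668: [H+] ≈ √(1.9 × 10^-4 × 0.668) = 1.13 × 10^-2 M
([H+]/C₀ = 1.7% < 5%, so the approximation holds.)
pH = −log[H+] = −log(1.13 × 10^-2) = 1.95

pH = 1.95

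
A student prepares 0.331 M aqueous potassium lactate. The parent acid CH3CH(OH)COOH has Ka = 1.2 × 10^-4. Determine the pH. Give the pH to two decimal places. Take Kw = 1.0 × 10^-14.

CH3CH(OH)COO- is the conjugate base of the weak acid CH3CH(OH)COOH.
Kb = Kw/Ka = 1.0×10^-14 / 1.2 × 10^-4 = 8.33 × 10^-11
From the ICE table, Kb = [OH-]²/(0.331 − [OH-]) = 8.33 × 10^-11.
Assume [OH-] ≪ 0.331: [OH-] ≈ √(8.33 × 10^-11 × 0.331) = 5.25 × 10^-6 M
Check: 0.0016% ionized — well under 5%, approximation valid.
pOH = 5.28, so pH = 14.00 − pOH = 8.72

pH = 8.72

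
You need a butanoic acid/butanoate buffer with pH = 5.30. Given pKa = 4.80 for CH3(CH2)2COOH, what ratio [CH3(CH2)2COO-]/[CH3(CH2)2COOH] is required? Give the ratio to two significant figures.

pH = pKa + log(r) ⇒ log(r) = 5.30 − 4.80 = +0.50
r = [CH3(CH2)2COO-]/[CH3(CH2)2COOH] = 10^(+0.50) = 3.16

ratio = 3.2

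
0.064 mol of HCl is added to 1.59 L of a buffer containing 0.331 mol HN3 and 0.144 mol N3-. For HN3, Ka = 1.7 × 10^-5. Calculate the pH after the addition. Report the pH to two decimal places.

pH = 4.08

Added H+ converts N3- to HN3: HN3 → 0.395 mol, N3- → 0.08 mol.
pKa = −log(1.7 × 10^-5) = 4.770
pH = pKa + log(n_N3-/n_HN3) = 4.770 + log(0.08/0.395) = 4.770 + (-0.694)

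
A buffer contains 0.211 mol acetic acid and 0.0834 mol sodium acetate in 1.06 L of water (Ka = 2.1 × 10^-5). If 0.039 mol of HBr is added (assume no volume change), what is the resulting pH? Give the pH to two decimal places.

After neutralization: n(CH3COOH) = 0.25 mol, n(CH3COO-) = 0.0444 mol.
pKa = −log(2.1 × 10^-5) = 4.678
Henderson–Hasselbalch with mole ratio 0.0444/0.25: pH = 4.678 + (-0.751)

pH = 3.93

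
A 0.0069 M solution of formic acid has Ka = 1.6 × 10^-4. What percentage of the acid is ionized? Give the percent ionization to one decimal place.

HCOOH ⇌ HCOO- + H+; let x = [H+] at equilibrium.
Solve x² + 0.00016x − 1.1e-06 = 0 → x = 9.74 × 10^-4 M
% ionization = x/C₀ × 100% = 9.74 × 10^-4/0.0069 × 100% = 14.1%

14.1%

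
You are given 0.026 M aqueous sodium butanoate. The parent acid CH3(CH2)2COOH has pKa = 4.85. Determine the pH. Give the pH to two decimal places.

pH = 8.63

CH3(CH2)2COO- is the conjugate base of the weak acid CH3(CH2)2COOH.
Ka = 10^(−4.85) = 1.41 × 10^-5
Kb = Kw/Ka = 1.0×10^-14 / 1.41 × 10^-5 = 7.09 × 10^-10
Let x = [OH-] at equilibrium. Kb = x²/(0.026 − x).
Assume x ≪ 0.026: x ≈ √(7.09 × 10^-10 × 0.026) = 4.29 × 10^-6 M
pOH = −log(4.29 × 10^-6) = 5.37; pH = 14.00 − 5.37 = 8.63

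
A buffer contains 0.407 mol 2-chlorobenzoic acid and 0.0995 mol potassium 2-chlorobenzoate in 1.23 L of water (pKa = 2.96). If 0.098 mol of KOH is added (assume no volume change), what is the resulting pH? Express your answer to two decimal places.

OH- converts ClC6H4COOH to ClC6H4COO-: ClC6H4COOH → 0.309 mol, ClC6H4COO- → 0.198 mol.
pH = pKa + log([A⁻]/[HA]) = 2.96 + log(0.198/0.309) = 2.96 -0.193

pH = 2.77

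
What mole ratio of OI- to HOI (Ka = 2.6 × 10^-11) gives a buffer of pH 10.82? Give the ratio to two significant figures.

pKa = -log(2.6 × 10^-11) = 10.585
pH = pKa + log(r) ⇒ log(r) = 10.82 − 10.585 = +0.235
r = [OI-]/[HOI] = 10^(+0.235) = 1.72

ratio = 1.7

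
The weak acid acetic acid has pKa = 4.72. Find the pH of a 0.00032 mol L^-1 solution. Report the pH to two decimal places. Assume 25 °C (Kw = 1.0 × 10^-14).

CH3COOH ⇌ CH3COO- + H+
Ka = 10^(−4.72) = 1.91 × 10^-5
From the ICE table, Ka = x²/(0.00032 − x) = 1.91 × 10^-5.
The 5% rule fails; solving x² + Ka·x − Ka·C₀ = 0 exactly:
x = [−1.91e-05 + √(1.91e-05² + 2.44e-08)]/2 = 6.92 × 10^-5 M
pH = −log(6.92 × 10^-5) = 4.16

pH = 4.16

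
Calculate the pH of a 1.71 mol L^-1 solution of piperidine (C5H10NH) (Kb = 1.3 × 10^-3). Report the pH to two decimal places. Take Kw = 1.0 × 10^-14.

C5H10NH + H2O ⇌ C5H10NH2+ + OH-
From the ICE table, Kb = [OH-]²/(1.71 − [OH-]) = 1.3 × 10^-3.
Since Kb ≪ C₀, [OH-] ≈ √(Kb·C₀) = 4.71 × 10^-2 M.
Check: 2.8% ionized — well under 5%, approximation valid.
pOH = −log(4.71 × 10^-2) = 1.33; pH = 14.00 − 1.33 = 12.67

pH = 12.67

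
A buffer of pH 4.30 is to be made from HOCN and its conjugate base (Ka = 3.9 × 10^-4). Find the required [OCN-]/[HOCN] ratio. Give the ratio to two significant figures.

ratio = 7.8

pKa = -log(3.9 × 10^-4) = 3.409
pH = pKa + log(r) ⇒ log(r) = 4.30 − 3.409 = +0.891
r = [OCN-]/[HOCN] = 10^(+0.891) = 7.78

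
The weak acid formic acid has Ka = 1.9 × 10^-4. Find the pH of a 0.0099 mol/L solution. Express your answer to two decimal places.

HCOOH ⇌ HCOO- + H+
Ka = x²/(0.0099 − x) = 1.9 × 10^-4
x is not negligible relative to C₀; solve x² + 0.00019·x − 1.88e-06 = 0.
x = [−0.00019 + √(0.00019² + 7.52e-06)]/2 = 1.28 × 10^-3 M
pH = −log[H+] = −log(1.28 × 10^-3) = 2.89

pH = 2.89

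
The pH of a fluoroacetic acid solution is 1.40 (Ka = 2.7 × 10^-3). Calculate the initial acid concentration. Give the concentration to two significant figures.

[H+] = 10^(-1.40) = 3.98 × 10^-2 M = x
Ka = x²/(C₀ − x) ⇒ C₀ = x + x²/Ka
C₀ = 3.98 × 10^-2 + (3.98 × 10^-2)²/(2.7 × 10^-3) = 6.26 × 10^-1 M

C₀ = 6.3 × 10^-1 M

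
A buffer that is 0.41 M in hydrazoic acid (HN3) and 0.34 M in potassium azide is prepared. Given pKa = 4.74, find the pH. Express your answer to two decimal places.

pH = 4.66

Using pH = pKa + log([base]/[acid]) with [base]/[acid] = 0.34/0.41:
pH = 4.74 + (-0.081) = 4.66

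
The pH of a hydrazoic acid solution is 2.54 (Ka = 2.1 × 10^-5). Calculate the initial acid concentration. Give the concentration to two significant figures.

C₀ = 4.0 × 10^-1 M

[H+] = 10^(-2.54) = 2.88 × 10^-3 M = x
Ka = x²/(C₀ − x) ⇒ C₀ = x + x²/Ka
C₀ = 2.88 × 10^-3 + (2.88 × 10^-3)²/(2.1 × 10^-5) = 3.98 × 10^-1 M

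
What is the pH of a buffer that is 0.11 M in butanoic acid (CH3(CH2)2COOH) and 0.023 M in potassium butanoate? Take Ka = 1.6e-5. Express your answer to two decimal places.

pH = 4.12

pKa = −log(1.6 × 10^-5) = 4.796
pH = pKa + log([A⁻]/[HA]) = 4.796 + log(0.023/0.11)
pH = 4.796 + (-0.680) = 4.12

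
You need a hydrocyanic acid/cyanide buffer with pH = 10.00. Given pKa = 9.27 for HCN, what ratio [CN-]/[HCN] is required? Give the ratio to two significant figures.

pH = pKa + log(r) ⇒ log(r) = 10.00 − 9.27 = +0.73
r = [CN-]/[HCN] = 10^(+0.73) = 5.37

ratio = 5.4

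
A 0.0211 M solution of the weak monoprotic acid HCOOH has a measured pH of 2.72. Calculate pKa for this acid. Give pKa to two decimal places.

[H+] = 10^(-2.72) = 1.91 × 10^-3 M
At equilibrium [HA] = 0.0211 − 1.91 × 10^-3 = 1.92 × 10^-2 M
Ka = [H+][A-]/[HA] = (1.91 × 10^-3)² / 1.92 × 10^-2 = 1.90 × 10^-4
pKa = -log(1.90 × 10^-4) = 3.72

pKa = 3.72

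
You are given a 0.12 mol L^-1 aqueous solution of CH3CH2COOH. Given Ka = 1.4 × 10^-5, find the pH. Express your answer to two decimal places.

CH3CH2COOH ⇌ CH3CH2COO- + H+
Let x = [H+] at equilibrium. Ka = x²/(0.12 − x).
Assume x ≪ 0.12: x ≈ √(1.4 × 10^-5 × 0.12) = 1.30 × 10^-3 M
(x/C₀ = 1.1% < 5%, so the approximation holds.)
pH = −log[H+] = −log(1.30 × 10^-3) = 2.89

pH = 2.89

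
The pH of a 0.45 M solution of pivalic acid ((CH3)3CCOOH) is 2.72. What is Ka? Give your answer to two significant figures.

[H+] = 10^(-2.72) = 1.91 × 10^-3 M
At equilibrium [HA] = 0.45 − 1.91 × 10^-3 = 4.48 × 10^-1 M
Ka = [H+][A-]/[HA] = (1.91 × 10^-3)² / 4.48 × 10^-1 = 8.1 × 10^-6

Ka = 8.1 × 10^-6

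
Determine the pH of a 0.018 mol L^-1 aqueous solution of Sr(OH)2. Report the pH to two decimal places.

pH = 12.56

Sr(OH)2 is a strong base (each formula unit releases 2 OH-); [OH-] = 0.036 M.
pOH = -log(0.036) = 1.44
pH = 14.00 - 1.44 = 12.56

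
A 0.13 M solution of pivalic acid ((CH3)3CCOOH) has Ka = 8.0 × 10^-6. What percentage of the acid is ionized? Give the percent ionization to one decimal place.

0.8%

(CH3)3CCOOH ⇌ (CH3)3CCOO- + H+; let x = [H+] at equilibrium.
x ≈ √(Ka·C₀) = √(8.0 × 10^-6 × 0.13) = 1.02 × 10^-3 M
Fraction ionized = 1.02 × 10^-3 / 0.13 = 0.0078 → 0.8%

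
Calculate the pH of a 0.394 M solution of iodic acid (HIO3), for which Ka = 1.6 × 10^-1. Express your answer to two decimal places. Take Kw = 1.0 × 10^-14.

pH = 0.74

HIO3 ⇌ IO3- + H+
Ka = x²/(0.394 − x) = 1.6 × 10^-1
x is not negligible relative to C₀; solve x² + 0.16·x − 0.063 = 0.
x = (−Ka + √(Ka² + 4·Ka·C₀))/2 = 1.84 × 10^-1 M
pH = −log[H+] = −log(1.84 × 10^-1) = 0.74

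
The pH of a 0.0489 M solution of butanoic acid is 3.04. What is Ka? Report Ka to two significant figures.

Ka = 1.7 × 10^-5

[H+] = 10^(-3.04) = 9.12 × 10^-4 M
At equilibrium [HA] = 0.0489 − 9.12 × 10^-4 = 4.80 × 10^-2 M
Ka = [H+][A-]/[HA] = (9.12 × 10^-4)² / 4.80 × 10^-2 = 1.7 × 10^-5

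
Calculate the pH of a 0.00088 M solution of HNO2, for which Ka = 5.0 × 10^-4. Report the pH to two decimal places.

pH = 3.34

HNO2 ⇌ NO2- + H+
From the ICE table, Ka = [H+]²/(0.00088 − [H+]) = 5.0 × 10^-4.
The 5% rule fails; solving [H+]² + Ka·[H+] − Ka·C₀ = 0 exactly:
[H+] = [−0.0005 + √(0.0005² + 1.76e-06)]/2 = 4.59 × 10^-4 M
pH = −log(4.59 × 10^-4) = 3.34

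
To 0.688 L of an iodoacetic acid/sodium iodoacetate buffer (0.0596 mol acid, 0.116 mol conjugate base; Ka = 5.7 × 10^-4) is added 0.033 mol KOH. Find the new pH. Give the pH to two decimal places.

After neutralization: n(ICH2COOH) = 0.0266 mol, n(ICH2COO-) = 0.149 mol.
pKa = −log(5.7 × 10^-4) = 3.244
pH = pKa + log(n_ICH2COO-/n_ICH2COOH) = 3.244 + log(0.149/0.0266) = 3.244 + (+0.748)

pH = 3.99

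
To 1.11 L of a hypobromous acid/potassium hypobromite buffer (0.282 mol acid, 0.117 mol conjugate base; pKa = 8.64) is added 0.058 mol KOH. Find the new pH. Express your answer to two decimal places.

OH- converts HOBr to OBr-: HOBr → 0.224 mol, OBr- → 0.175 mol.
Henderson–Hasselbalch with mole ratio 0.175/0.224: pH = 8.64 + (-0.107)

pH = 8.53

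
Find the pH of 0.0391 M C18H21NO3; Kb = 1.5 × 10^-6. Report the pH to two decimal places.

C18H21NO3 + H2O ⇌ C18H22NO3+ + OH-
Kb = x²/(0.0391 − x) = 1.5 × 10^-6
Neglecting x in the denominator: x = √(1.5 × 10^-6 × 0.0391) = 2.42 × 10^-4 M
Check: 0.62% ionized — well under 5%, approximation valid.
pOH = −log(2.42 × 10^-4) = 3.62; pH = 14.00 − 3.62 = 10.38

pH = 10.38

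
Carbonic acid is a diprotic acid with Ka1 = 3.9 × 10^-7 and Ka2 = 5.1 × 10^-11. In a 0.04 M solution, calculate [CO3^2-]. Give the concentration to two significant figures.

5.1 × 10^-11 M

First ionization gives [H+] ≈ [HCO3-] = 1.25 × 10^-4 M.
Second step: Ka2 = [H+][CO3^2-]/[HCO3-] ≈ [CO3^2-] (since [H+] ≈ [HCO3-]).
So [CO3^2-] ≈ Ka2.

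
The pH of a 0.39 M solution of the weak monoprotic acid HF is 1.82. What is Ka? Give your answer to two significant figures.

Ka = 6.1 × 10^-4

[H+] = 10^(-1.82) = 1.51 × 10^-2 M
At equilibrium [HA] = 0.39 − 1.51 × 10^-2 = 3.75 × 10^-1 M
Ka = [H+][A-]/[HA] = (1.51 × 10^-2)² / 3.75 × 10^-1 = 6.1 × 10^-4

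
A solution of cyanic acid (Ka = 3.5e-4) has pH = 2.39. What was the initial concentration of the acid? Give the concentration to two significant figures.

[H+] = 10^(-2.39) = 4.07 × 10^-3 M = x
Ka = x²/(C₀ − x) ⇒ C₀ = x + x²/Ka
C₀ = 4.07 × 10^-3 + (4.07 × 10^-3)²/(3.5 × 10^-4) = 5.14 × 10^-2 M

C₀ = 5.1 × 10^-2 M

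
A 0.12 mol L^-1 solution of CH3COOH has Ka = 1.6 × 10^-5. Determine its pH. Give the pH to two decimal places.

pH = 2.86

CH3COOH ⇌ CH3COO- + H+
Ka = [H+]²/(0.12 − [H+]) = 1.6 × 10^-5
Neglecting [H+] in the denominator: [H+] = √(1.6 × 10^-5 × 0.12) = 1.39 × 10^-3 M
([H+]/C₀ = 1.2% < 5%, so the approximation holds.)
pH = −log(1.39 × 10^-3) = 2.86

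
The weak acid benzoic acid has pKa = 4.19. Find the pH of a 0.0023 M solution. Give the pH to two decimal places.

C6H5COOH ⇌ C6H5COO- + H+
Ka = 10^(−4.19) = 6.46 × 10^-5
From the ICE table, Ka = x²/(0.0023 − x) = 6.46 × 10^-5.
x is not negligible relative to C₀; solve x² + 6.46e-05·x − 1.49e-07 = 0.
x = [−6.46e-05 + √(6.46e-05² + 5.94e-07)]/2 = 3.55 × 10^-4 M
pH = −log[H+] = −log(3.55 × 10^-4) = 3.45

pH = 3.45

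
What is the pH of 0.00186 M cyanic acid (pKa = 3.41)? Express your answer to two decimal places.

HOCN ⇌ OCN- + H+
Ka = 10^(−3.41) = 3.89 × 10^-4
Ka = x²/(0.00186 − x) = 3.89 × 10^-4
x is not negligible relative to C₀; solve x² + 0.000389·x − 7.24e-07 = 0.
x = (−Ka + √(Ka² + 4·Ka·C₀))/2 = 6.78 × 10^-4 M
pH = −log(6.78 × 10^-4) = 3.17

pH = 3.17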